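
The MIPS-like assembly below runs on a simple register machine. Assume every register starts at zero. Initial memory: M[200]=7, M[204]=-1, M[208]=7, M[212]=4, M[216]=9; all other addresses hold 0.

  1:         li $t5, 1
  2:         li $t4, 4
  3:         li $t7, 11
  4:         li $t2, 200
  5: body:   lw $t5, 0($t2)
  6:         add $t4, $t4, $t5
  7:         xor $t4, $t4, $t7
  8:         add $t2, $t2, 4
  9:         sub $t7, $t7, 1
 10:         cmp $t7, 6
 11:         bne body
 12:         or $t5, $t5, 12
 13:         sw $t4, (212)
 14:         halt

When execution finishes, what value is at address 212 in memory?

-3

$t5=1
$t4=4
$t7=11
$t2=200
$t5=M[200]=7
$t4=4+7=11
$t4=11^11=0
$t2=200+4=204
$t7=11-1=10
cmp $t7, 6  (cmp 10,6)
bne body: taken
$t5=M[204]=-1
$t4=0+(-1)=-1
$t4=(-1)^10=-11
$t2=204+4=208
$t7=10-1=9
cmp $t7, 6  (cmp 9,6)
bne body: taken
$t5=M[208]=7
$t4=(-11)+7=-4
$t4=(-4)^9=-11
$t2=208+4=212
$t7=9-1=8
cmp $t7, 6  (cmp 8,6)
bne body: taken
$t5=M[212]=4
$t4=(-11)+4=-7
$t4=(-7)^8=-15
$t2=212+4=216
$t7=8-1=7
cmp $t7, 6  (cmp 7,6)
bne body: taken
$t5=M[216]=9
$t4=(-15)+9=-6
$t4=(-6)^7=-3
$t2=216+4=220
$t7=7-1=6
cmp $t7, 6  (cmp 6,6)
bne body: not taken
$t5=9|12=13
sw $t4, (212) → M[212]=-3
halt.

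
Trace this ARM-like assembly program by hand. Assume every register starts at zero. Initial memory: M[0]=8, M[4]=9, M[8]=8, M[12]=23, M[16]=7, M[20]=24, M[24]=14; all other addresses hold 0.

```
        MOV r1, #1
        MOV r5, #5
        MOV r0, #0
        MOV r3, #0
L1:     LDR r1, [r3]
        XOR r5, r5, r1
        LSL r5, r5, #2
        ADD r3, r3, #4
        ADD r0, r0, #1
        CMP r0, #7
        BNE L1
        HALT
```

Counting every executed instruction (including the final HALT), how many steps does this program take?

after MOV r1, #1: r1=1
after MOV r5, #5: r5=5
after MOV r0, #0: r0=0
after MOV r3, #0: r3=0
after LDR r1, [r3]: r1=M[0]=8
after XOR r5, r5, r1: r5=5^8=13
after LSL r5, r5, #2: r5=13<<2=52
after ADD r3, r3, #4: r3=0+4=4
after ADD r0, r0, #1: r0=0+1=1
CMP r0, #7  (cmp 1,7)
BNE L1: taken
after LDR r1, [r3]: r1=M[4]=9
after XOR r5, r5, r1: r5=52^9=61
after LSL r5, r5, #2: r5=61<<2=244
after ADD r3, r3, #4: r3=4+4=8
after ADD r0, r0, #1: r0=1+1=2
CMP r0, #7  (cmp 2,7)
BNE L1: taken
after LDR r1, [r3]: r1=M[8]=8
after XOR r5, r5, r1: r5=244^8=252
after LSL r5, r5, #2: r5=252<<2=1008
after ADD r3, r3, #4: r3=8+4=12
after ADD r0, r0, #1: r0=2+1=3
CMP r0, #7  (cmp 3,7)
BNE L1: taken
after LDR r1, [r3]: r1=M[12]=23
after XOR r5, r5, r1: r5=1008^23=999
after LSL r5, r5, #2: r5=999<<2=3996
after ADD r3, r3, #4: r3=12+4=16
after ADD r0, r0, #1: r0=3+1=4
CMP r0, #7  (cmp 4,7)
BNE L1: taken
after LDR r1, [r3]: r1=M[16]=7
after XOR r5, r5, r1: r5=3996^7=3995
after LSL r5, r5, #2: r5=3995<<2=15980
after ADD r3, r3, #4: r3=16+4=20
after ADD r0, r0, #1: r0=4+1=5
CMP r0, #7  (cmp 5,7)
BNE L1: taken
after LDR r1, [r3]: r1=M[20]=24
after XOR r5, r5, r1: r5=15980^24=15988
after LSL r5, r5, #2: r5=15988<<2=63952
after ADD r3, r3, #4: r3=20+4=24
after ADD r0, r0, #1: r0=5+1=6
CMP r0, #7  (cmp 6,7)
BNE L1: taken
after LDR r1, [r3]: r1=M[24]=14
after XOR r5, r5, r1: r5=63952^14=63966
after LSL r5, r5, #2: r5=63966<<2=255864
after ADD r3, r3, #4: r3=24+4=28
after ADD r0, r0, #1: r0=6+1=7
CMP r0, #7  (cmp 7,7)
BNE L1: not taken
halt.
Total executed instructions: 54.

54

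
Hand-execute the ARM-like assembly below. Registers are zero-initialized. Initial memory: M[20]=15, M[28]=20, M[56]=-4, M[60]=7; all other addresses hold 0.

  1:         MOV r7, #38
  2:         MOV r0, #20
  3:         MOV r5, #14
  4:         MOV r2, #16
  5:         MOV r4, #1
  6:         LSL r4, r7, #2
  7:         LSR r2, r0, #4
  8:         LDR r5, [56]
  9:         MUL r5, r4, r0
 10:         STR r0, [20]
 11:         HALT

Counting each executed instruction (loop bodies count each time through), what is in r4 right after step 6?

r7=38
r0=20
r5=14
r2=16
r4=1
r4=38<<2=152
After step 6: r4 = 152.

152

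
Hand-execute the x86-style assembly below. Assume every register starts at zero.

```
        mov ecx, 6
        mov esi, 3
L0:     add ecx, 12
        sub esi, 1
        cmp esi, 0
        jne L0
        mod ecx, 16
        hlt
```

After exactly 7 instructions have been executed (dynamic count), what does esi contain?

2

mov ecx, 6 → ecx=6
mov esi, 3 → esi=3
add ecx, 12 → ecx=6+12=18
sub esi, 1 → esi=3-1=2
cmp esi, 0  (cmp 2,0)
jne L0: taken
add ecx, 12 → ecx=18+12=30
After step 7: esi = 2.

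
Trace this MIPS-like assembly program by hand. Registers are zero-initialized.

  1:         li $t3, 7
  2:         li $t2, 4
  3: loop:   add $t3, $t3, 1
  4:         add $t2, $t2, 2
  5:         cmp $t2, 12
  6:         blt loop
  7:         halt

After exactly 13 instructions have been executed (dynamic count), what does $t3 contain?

li $t3, 7 → $t3=7
li $t2, 4 → $t2=4
add $t3, $t3, 1 → $t3=7+1=8
add $t2, $t2, 2 → $t2=4+2=6
cmp $t2, 12  (cmp 6,12)
blt loop: taken
add $t3, $t3, 1 → $t3=8+1=9
add $t2, $t2, 2 → $t2=6+2=8
cmp $t2, 12  (cmp 8,12)
blt loop: taken
add $t3, $t3, 1 → $t3=9+1=10
add $t2, $t2, 2 → $t2=8+2=10
cmp $t2, 12  (cmp 10,12)
After step 13: $t3 = 10.

10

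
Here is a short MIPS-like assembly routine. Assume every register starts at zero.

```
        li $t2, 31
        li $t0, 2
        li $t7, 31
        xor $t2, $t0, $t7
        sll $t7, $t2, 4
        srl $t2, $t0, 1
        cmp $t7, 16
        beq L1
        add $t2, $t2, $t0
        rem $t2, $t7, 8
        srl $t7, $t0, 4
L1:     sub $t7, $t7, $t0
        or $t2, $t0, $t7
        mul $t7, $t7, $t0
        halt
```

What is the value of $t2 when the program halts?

-2

$t2=31
$t0=2
$t7=31
$t2=2^31=29
$t7=29<<4=464
$t2=2>>1=1
cmp $t7, 16  (cmp 464,16)
beq L1: not taken
$t2=1+2=3
$t2=464%8=0
$t7=2>>4=0
$t7=0-2=-2
$t2=2|(-2)=-2
$t7=(-2)*2=-4
halt.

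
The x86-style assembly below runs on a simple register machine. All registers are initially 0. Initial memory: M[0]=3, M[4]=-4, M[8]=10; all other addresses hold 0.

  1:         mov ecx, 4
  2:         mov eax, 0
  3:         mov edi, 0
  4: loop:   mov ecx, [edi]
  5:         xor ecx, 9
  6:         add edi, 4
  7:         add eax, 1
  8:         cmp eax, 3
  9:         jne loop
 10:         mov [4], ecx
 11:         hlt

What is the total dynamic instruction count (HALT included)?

23

mov ecx, 4 → ecx=4
mov eax, 0 → eax=0
mov edi, 0 → edi=0
mov ecx, [edi] → ecx=M[0]=3
xor ecx, 9 → ecx=3^9=10
add edi, 4 → edi=0+4=4
add eax, 1 → eax=0+1=1
cmp eax, 3  (cmp 1,3)
jne loop: taken
mov ecx, [edi] → ecx=M[4]=-4
xor ecx, 9 → ecx=(-4)^9=-11
add edi, 4 → edi=4+4=8
add eax, 1 → eax=1+1=2
cmp eax, 3  (cmp 2,3)
jne loop: taken
mov ecx, [edi] → ecx=M[8]=10
xor ecx, 9 → ecx=10^9=3
add edi, 4 → edi=8+4=12
add eax, 1 → eax=2+1=3
cmp eax, 3  (cmp 3,3)
jne loop: not taken
mov [4], ecx → M[4]=3
halt.
Total executed instructions: 23.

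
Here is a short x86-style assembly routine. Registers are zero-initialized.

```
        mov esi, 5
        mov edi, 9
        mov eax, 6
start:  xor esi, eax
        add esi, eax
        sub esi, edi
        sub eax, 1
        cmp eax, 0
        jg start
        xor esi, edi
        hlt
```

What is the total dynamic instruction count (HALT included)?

esi=5
edi=9
eax=6
esi=5^6=3
esi=3+6=9
esi=9-9=0
eax=6-1=5
cmp eax, 0  (cmp 5,0)
jg start: taken
esi=0^5=5
esi=5+5=10
esi=10-9=1
eax=5-1=4
cmp eax, 0  (cmp 4,0)
jg start: taken
esi=1^4=5
esi=5+4=9
esi=9-9=0
eax=4-1=3
cmp eax, 0  (cmp 3,0)
jg start: taken
esi=0^3=3
esi=3+3=6
esi=6-9=-3
eax=3-1=2
cmp eax, 0  (cmp 2,0)
jg start: taken
esi=(-3)^2=-1
esi=(-1)+2=1
esi=1-9=-8
eax=2-1=1
cmp eax, 0  (cmp 1,0)
jg start: taken
esi=(-8)^1=-7
esi=(-7)+1=-6
esi=(-6)-9=-15
eax=1-1=0
cmp eax, 0  (cmp 0,0)
jg start: not taken
esi=(-15)^9=-8
halt.
Total executed instructions: 41.

41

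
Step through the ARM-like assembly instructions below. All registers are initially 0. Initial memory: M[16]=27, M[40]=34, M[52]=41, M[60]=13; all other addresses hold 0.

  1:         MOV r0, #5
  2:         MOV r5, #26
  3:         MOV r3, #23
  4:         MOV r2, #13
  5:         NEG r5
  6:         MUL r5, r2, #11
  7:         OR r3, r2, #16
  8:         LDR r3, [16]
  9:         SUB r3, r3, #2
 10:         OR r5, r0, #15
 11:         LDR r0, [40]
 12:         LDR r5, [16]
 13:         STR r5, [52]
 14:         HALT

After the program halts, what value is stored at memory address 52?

MOV r0, #5 → r0=5
MOV r5, #26 → r5=26
MOV r3, #23 → r3=23
MOV r2, #13 → r2=13
NEG r5 → r5=-(26)=-26
MUL r5, r2, #11 → r5=13*11=143
OR r3, r2, #16 → r3=13|16=29
LDR r3, [16] → r3=M[16]=27
SUB r3, r3, #2 → r3=27-2=25
OR r5, r0, #15 → r5=5|15=15
LDR r0, [40] → r0=M[40]=34
LDR r5, [16] → r5=M[16]=27
STR r5, [52] → M[52]=27
halt.

27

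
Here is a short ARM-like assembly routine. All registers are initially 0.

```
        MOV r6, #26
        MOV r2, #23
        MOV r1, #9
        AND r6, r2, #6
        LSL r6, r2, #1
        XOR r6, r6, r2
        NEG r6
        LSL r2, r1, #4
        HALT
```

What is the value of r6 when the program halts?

-57

MOV r6, #26 → r6=26
MOV r2, #23 → r2=23
MOV r1, #9 → r1=9
AND r6, r2, #6 → r6=23&6=6
LSL r6, r2, #1 → r6=23<<1=46
XOR r6, r6, r2 → r6=46^23=57
NEG r6 → r6=-(57)=-57
LSL r2, r1, #4 → r2=9<<4=144
halt.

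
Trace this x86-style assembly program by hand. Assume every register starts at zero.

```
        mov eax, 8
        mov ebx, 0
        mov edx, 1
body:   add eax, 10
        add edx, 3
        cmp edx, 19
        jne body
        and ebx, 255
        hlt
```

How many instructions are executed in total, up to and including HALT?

after mov eax, 8: eax=8
after mov ebx, 0: ebx=0
after mov edx, 1: edx=1
after add eax, 10: eax=8+10=18
after add edx, 3: edx=1+3=4
cmp edx, 19  (cmp 4,19)
jne body: taken
after add eax, 10: eax=18+10=28
after add edx, 3: edx=4+3=7
cmp edx, 19  (cmp 7,19)
jne body: taken
after add eax, 10: eax=28+10=38
after add edx, 3: edx=7+3=10
cmp edx, 19  (cmp 10,19)
jne body: taken
after add eax, 10: eax=38+10=48
after add edx, 3: edx=10+3=13
cmp edx, 19  (cmp 13,19)
jne body: taken
after add eax, 10: eax=48+10=58
after add edx, 3: edx=13+3=16
cmp edx, 19  (cmp 16,19)
jne body: taken
after add eax, 10: eax=58+10=68
after add edx, 3: edx=16+3=19
cmp edx, 19  (cmp 19,19)
jne body: not taken
after and ebx, 255: ebx=0&255=0
halt.
Total executed instructions: 29.

29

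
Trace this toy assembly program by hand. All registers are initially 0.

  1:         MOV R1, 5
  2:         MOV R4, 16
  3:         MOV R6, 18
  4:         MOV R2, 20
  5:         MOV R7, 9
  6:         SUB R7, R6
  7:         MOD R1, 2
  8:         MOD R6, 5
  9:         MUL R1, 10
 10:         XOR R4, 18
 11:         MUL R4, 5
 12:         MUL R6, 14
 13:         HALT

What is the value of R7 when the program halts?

R1=5
R4=16
R6=18
R2=20
R7=9
R7=9-18=-9
R1=5%2=1
R6=18%5=3
R1=1*10=10
R4=16^18=2
R4=2*5=10
R6=3*14=42
halt.

-9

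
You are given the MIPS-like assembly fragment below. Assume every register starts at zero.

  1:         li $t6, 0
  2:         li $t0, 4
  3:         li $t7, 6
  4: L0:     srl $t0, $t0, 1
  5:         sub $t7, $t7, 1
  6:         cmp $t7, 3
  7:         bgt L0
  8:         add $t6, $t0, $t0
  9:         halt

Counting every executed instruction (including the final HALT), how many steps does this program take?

17

$t6=0
$t0=4
$t7=6
$t0=4>>1=2
$t7=6-1=5
cmp $t7, 3  (cmp 5,3)
bgt L0: taken
$t0=2>>1=1
$t7=5-1=4
cmp $t7, 3  (cmp 4,3)
bgt L0: taken
$t0=1>>1=0
$t7=4-1=3
cmp $t7, 3  (cmp 3,3)
bgt L0: not taken
$t6=0+0=0
halt.
Total executed instructions: 17.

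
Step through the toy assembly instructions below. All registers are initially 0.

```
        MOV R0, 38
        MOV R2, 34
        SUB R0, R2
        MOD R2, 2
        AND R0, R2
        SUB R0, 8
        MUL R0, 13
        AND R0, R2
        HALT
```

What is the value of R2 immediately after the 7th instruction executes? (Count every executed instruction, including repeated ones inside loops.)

after MOV R0, 38: R0=38
after MOV R2, 34: R2=34
after SUB R0, R2: R0=38-34=4
after MOD R2, 2: R2=34%2=0
after AND R0, R2: R0=4&0=0
after SUB R0, 8: R0=0-8=-8
after MUL R0, 13: R0=(-8)*13=-104
After step 7: R2 = 0.

0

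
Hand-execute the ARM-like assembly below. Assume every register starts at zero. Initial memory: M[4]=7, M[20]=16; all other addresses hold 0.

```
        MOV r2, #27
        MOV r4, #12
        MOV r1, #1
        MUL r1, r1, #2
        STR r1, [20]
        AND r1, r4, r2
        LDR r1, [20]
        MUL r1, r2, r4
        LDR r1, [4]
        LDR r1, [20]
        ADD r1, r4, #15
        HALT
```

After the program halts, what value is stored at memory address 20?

r2=27
r4=12
r1=1
r1=1*2=2
STR r1, [20] → M[20]=2
r1=12&27=8
r1=M[20]=2
r1=27*12=324
r1=M[4]=7
r1=M[20]=2
r1=12+15=27
halt.

2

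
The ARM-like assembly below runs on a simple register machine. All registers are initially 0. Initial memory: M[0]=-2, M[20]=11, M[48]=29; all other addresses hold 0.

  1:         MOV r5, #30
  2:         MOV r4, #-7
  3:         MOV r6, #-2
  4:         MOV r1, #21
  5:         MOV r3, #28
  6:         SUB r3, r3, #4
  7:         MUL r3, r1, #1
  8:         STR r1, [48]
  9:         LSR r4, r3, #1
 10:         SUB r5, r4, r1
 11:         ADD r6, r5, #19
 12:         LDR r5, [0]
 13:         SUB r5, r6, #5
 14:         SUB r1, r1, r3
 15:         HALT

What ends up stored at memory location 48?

MOV r5, #30 → r5=30
MOV r4, #-7 → r4=-7
MOV r6, #-2 → r6=-2
MOV r1, #21 → r1=21
MOV r3, #28 → r3=28
SUB r3, r3, #4 → r3=28-4=24
MUL r3, r1, #1 → r3=21*1=21
STR r1, [48] → M[48]=21
LSR r4, r3, #1 → r4=21>>1=10
SUB r5, r4, r1 → r5=10-21=-11
ADD r6, r5, #19 → r6=(-11)+19=8
LDR r5, [0] → r5=M[0]=-2
SUB r5, r6, #5 → r5=8-5=3
SUB r1, r1, r3 → r1=21-21=0
halt.

21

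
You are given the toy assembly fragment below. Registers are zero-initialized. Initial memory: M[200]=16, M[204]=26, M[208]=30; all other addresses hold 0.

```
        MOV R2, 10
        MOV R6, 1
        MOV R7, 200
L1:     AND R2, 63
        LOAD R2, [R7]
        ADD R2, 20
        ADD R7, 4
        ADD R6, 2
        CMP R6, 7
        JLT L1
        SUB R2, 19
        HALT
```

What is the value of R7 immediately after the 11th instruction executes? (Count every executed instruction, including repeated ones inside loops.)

204

MOV R2, 10 → R2=10
MOV R6, 1 → R6=1
MOV R7, 200 → R7=200
AND R2, 63 → R2=10&63=10
LOAD R2, [R7] → R2=M[200]=16
ADD R2, 20 → R2=16+20=36
ADD R7, 4 → R7=200+4=204
ADD R6, 2 → R6=1+2=3
CMP R6, 7  (cmp 3,7)
JLT L1: taken
AND R2, 63 → R2=36&63=36
After step 11: R7 = 204.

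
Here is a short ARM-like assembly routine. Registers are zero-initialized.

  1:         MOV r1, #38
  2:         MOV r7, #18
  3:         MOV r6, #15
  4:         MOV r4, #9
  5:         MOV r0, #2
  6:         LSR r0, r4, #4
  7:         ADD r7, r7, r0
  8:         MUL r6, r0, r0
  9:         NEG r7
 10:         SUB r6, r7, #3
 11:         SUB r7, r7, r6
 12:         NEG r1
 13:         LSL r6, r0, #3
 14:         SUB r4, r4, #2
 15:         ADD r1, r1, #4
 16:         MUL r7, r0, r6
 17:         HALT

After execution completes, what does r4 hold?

MOV r1, #38 → r1=38
MOV r7, #18 → r7=18
MOV r6, #15 → r6=15
MOV r4, #9 → r4=9
MOV r0, #2 → r0=2
LSR r0, r4, #4 → r0=9>>4=0
ADD r7, r7, r0 → r7=18+0=18
MUL r6, r0, r0 → r6=0*0=0
NEG r7 → r7=-(18)=-18
SUB r6, r7, #3 → r6=(-18)-3=-21
SUB r7, r7, r6 → r7=(-18)-(-21)=3
NEG r1 → r1=-(38)=-38
LSL r6, r0, #3 → r6=0<<3=0
SUB r4, r4, #2 → r4=9-2=7
ADD r1, r1, #4 → r1=(-38)+4=-34
MUL r7, r0, r6 → r7=0*0=0
halt.

7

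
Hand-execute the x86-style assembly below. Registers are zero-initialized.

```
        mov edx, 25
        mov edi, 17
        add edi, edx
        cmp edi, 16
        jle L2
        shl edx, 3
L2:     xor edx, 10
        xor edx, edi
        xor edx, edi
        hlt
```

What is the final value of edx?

mov edx, 25 → edx=25
mov edi, 17 → edi=17
add edi, edx → edi=17+25=42
cmp edi, 16  (cmp 42,16)
jle L2: not taken
shl edx, 3 → edx=25<<3=200
xor edx, 10 → edx=200^10=194
xor edx, edi → edx=194^42=232
xor edx, edi → edx=232^42=194
halt.

194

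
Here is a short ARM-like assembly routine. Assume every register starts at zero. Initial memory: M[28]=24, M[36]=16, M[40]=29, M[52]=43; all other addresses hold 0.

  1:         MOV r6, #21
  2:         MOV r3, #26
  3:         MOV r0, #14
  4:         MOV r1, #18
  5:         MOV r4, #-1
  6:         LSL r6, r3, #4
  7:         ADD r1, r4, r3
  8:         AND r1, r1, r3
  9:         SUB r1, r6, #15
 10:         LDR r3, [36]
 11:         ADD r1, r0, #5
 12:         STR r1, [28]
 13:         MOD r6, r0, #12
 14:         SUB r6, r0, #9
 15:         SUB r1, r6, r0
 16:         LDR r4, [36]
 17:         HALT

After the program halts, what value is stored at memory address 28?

after MOV r6, #21: r6=21
after MOV r3, #26: r3=26
after MOV r0, #14: r0=14
after MOV r1, #18: r1=18
after MOV r4, #-1: r4=-1
after LSL r6, r3, #4: r6=26<<4=416
after ADD r1, r4, r3: r1=(-1)+26=25
after AND r1, r1, r3: r1=25&26=24
after SUB r1, r6, #15: r1=416-15=401
after LDR r3, [36]: r3=M[36]=16
after ADD r1, r0, #5: r1=14+5=19
STR r1, [28] → M[28]=19
after MOD r6, r0, #12: r6=14%12=2
after SUB r6, r0, #9: r6=14-9=5
after SUB r1, r6, r0: r1=5-14=-9
after LDR r4, [36]: r4=M[36]=16
halt.

19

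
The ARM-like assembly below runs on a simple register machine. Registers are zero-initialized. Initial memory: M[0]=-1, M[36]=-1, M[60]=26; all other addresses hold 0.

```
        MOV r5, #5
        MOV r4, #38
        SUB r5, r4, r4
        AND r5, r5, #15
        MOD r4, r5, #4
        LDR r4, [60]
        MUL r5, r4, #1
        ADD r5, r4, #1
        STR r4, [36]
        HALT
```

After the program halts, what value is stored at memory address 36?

26

MOV r5, #5 → r5=5
MOV r4, #38 → r4=38
SUB r5, r4, r4 → r5=38-38=0
AND r5, r5, #15 → r5=0&15=0
MOD r4, r5, #4 → r4=0%4=0
LDR r4, [60] → r4=M[60]=26
MUL r5, r4, #1 → r5=26*1=26
ADD r5, r4, #1 → r5=26+1=27
STR r4, [36] → M[36]=26
halt.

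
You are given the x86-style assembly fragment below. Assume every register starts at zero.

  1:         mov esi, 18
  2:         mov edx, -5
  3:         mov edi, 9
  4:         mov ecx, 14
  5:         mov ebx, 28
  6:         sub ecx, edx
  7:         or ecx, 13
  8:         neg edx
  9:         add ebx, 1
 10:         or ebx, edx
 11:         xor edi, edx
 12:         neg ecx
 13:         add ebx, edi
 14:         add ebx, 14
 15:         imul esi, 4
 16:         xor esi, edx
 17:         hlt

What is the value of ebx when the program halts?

55

esi=18
edx=-5
edi=9
ecx=14
ebx=28
ecx=14-(-5)=19
ecx=19|13=31
edx=-(-5)=5
ebx=28+1=29
ebx=29|5=29
edi=9^5=12
ecx=-(31)=-31
ebx=29+12=41
ebx=41+14=55
esi=18*4=72
esi=72^5=77
halt.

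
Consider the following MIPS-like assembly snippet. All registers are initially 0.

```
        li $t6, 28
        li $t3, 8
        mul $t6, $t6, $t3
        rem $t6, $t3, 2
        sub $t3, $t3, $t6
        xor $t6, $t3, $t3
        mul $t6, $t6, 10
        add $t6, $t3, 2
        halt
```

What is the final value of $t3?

li $t6, 28 → $t6=28
li $t3, 8 → $t3=8
mul $t6, $t6, $t3 → $t6=28*8=224
rem $t6, $t3, 2 → $t6=8%2=0
sub $t3, $t3, $t6 → $t3=8-0=8
xor $t6, $t3, $t3 → $t6=8^8=0
mul $t6, $t6, 10 → $t6=0*10=0
add $t6, $t3, 2 → $t6=8+2=10
halt.

8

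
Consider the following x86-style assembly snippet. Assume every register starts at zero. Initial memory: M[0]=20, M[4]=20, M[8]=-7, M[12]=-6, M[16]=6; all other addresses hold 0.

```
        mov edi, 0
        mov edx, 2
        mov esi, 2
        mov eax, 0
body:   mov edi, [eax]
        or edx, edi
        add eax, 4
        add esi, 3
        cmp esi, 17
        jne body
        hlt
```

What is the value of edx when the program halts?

mov edi, 0 → edi=0
mov edx, 2 → edx=2
mov esi, 2 → esi=2
mov eax, 0 → eax=0
mov edi, [eax] → edi=M[0]=20
or edx, edi → edx=2|20=22
add eax, 4 → eax=0+4=4
add esi, 3 → esi=2+3=5
cmp esi, 17  (cmp 5,17)
jne body: taken
mov edi, [eax] → edi=M[4]=20
or edx, edi → edx=22|20=22
add eax, 4 → eax=4+4=8
add esi, 3 → esi=5+3=8
cmp esi, 17  (cmp 8,17)
jne body: taken
mov edi, [eax] → edi=M[8]=-7
or edx, edi → edx=22|(-7)=-1
add eax, 4 → eax=8+4=12
add esi, 3 → esi=8+3=11
cmp esi, 17  (cmp 11,17)
jne body: taken
mov edi, [eax] → edi=M[12]=-6
or edx, edi → edx=(-1)|(-6)=-1
add eax, 4 → eax=12+4=16
add esi, 3 → esi=11+3=14
cmp esi, 17  (cmp 14,17)
jne body: taken
mov edi, [eax] → edi=M[16]=6
or edx, edi → edx=(-1)|6=-1
add eax, 4 → eax=16+4=20
add esi, 3 → esi=14+3=17
cmp esi, 17  (cmp 17,17)
jne body: not taken
halt.

-1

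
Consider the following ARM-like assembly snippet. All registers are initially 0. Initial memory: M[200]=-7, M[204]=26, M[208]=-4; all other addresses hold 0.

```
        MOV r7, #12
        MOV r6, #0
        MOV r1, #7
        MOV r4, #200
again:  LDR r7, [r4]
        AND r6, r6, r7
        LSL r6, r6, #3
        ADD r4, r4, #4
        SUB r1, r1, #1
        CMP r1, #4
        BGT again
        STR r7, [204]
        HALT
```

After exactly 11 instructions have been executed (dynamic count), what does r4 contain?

r7=12
r6=0
r1=7
r4=200
r7=M[200]=-7
r6=0&(-7)=0
r6=0<<3=0
r4=200+4=204
r1=7-1=6
CMP r1, #4  (cmp 6,4)
BGT again: taken
After step 11: r4 = 204.

204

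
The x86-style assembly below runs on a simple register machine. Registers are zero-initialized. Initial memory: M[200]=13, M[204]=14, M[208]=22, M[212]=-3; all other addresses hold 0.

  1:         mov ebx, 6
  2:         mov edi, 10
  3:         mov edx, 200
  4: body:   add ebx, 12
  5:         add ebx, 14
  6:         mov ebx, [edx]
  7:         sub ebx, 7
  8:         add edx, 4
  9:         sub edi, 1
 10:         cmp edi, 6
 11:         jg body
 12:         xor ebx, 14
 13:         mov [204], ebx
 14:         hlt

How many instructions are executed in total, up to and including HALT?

mov ebx, 6 → ebx=6
mov edi, 10 → edi=10
mov edx, 200 → edx=200
add ebx, 12 → ebx=6+12=18
add ebx, 14 → ebx=18+14=32
mov ebx, [edx] → ebx=M[200]=13
sub ebx, 7 → ebx=13-7=6
add edx, 4 → edx=200+4=204
sub edi, 1 → edi=10-1=9
cmp edi, 6  (cmp 9,6)
jg body: taken
add ebx, 12 → ebx=6+12=18
add ebx, 14 → ebx=18+14=32
mov ebx, [edx] → ebx=M[204]=14
sub ebx, 7 → ebx=14-7=7
add edx, 4 → edx=204+4=208
sub edi, 1 → edi=9-1=8
cmp edi, 6  (cmp 8,6)
jg body: taken
add ebx, 12 → ebx=7+12=19
add ebx, 14 → ebx=19+14=33
mov ebx, [edx] → ebx=M[208]=22
sub ebx, 7 → ebx=22-7=15
add edx, 4 → edx=208+4=212
sub edi, 1 → edi=8-1=7
cmp edi, 6  (cmp 7,6)
jg body: taken
add ebx, 12 → ebx=15+12=27
add ebx, 14 → ebx=27+14=41
mov ebx, [edx] → ebx=M[212]=-3
sub ebx, 7 → ebx=(-3)-7=-10
add edx, 4 → edx=212+4=216
sub edi, 1 → edi=7-1=6
cmp edi, 6  (cmp 6,6)
jg body: not taken
xor ebx, 14 → ebx=(-10)^14=-8
mov [204], ebx → M[204]=-8
halt.
Total executed instructions: 38.

38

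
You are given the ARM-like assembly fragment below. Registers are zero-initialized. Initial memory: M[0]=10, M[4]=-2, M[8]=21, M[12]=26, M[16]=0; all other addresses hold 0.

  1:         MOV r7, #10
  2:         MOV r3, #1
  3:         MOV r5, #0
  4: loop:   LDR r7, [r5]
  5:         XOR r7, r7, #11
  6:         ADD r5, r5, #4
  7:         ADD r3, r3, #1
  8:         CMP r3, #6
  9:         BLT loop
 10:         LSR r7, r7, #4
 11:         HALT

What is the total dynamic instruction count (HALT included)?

r7=10
r3=1
r5=0
r7=M[0]=10
r7=10^11=1
r5=0+4=4
r3=1+1=2
CMP r3, #6  (cmp 2,6)
BLT loop: taken
r7=M[4]=-2
r7=(-2)^11=-11
r5=4+4=8
r3=2+1=3
CMP r3, #6  (cmp 3,6)
BLT loop: taken
r7=M[8]=21
r7=21^11=30
r5=8+4=12
r3=3+1=4
CMP r3, #6  (cmp 4,6)
BLT loop: taken
r7=M[12]=26
r7=26^11=17
r5=12+4=16
r3=4+1=5
CMP r3, #6  (cmp 5,6)
BLT loop: taken
r7=M[16]=0
r7=0^11=11
r5=16+4=20
r3=5+1=6
CMP r3, #6  (cmp 6,6)
BLT loop: not taken
r7=11>>4=0
halt.
Total executed instructions: 35.

35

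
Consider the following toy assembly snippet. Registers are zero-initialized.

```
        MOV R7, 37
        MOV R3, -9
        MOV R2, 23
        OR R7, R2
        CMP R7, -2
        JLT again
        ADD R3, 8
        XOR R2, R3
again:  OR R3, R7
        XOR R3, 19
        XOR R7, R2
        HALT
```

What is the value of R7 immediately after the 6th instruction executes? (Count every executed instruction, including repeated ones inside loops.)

55

MOV R7, 37 → R7=37
MOV R3, -9 → R3=-9
MOV R2, 23 → R2=23
OR R7, R2 → R7=37|23=55
CMP R7, -2  (cmp 55,-2)
JLT again: not taken
After step 6: R7 = 55.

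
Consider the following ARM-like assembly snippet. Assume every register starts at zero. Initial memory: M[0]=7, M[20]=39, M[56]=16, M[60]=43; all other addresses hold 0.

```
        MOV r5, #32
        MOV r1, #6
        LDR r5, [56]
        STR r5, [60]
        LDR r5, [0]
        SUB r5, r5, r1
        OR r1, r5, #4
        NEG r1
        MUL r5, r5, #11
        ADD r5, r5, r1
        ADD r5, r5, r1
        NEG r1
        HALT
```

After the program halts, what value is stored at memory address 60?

after MOV r5, #32: r5=32
after MOV r1, #6: r1=6
after LDR r5, [56]: r5=M[56]=16
STR r5, [60] → M[60]=16
after LDR r5, [0]: r5=M[0]=7
after SUB r5, r5, r1: r5=7-6=1
after OR r1, r5, #4: r1=1|4=5
after NEG r1: r1=-(5)=-5
after MUL r5, r5, #11: r5=1*11=11
after ADD r5, r5, r1: r5=11+(-5)=6
after ADD r5, r5, r1: r5=6+(-5)=1
after NEG r1: r1=-(-5)=5
halt.

16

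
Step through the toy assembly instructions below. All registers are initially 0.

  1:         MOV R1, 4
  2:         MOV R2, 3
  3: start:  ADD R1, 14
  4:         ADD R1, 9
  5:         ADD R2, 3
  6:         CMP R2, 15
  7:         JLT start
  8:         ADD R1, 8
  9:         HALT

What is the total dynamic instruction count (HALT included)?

MOV R1, 4 → R1=4
MOV R2, 3 → R2=3
ADD R1, 14 → R1=4+14=18
ADD R1, 9 → R1=18+9=27
ADD R2, 3 → R2=3+3=6
CMP R2, 15  (cmp 6,15)
JLT start: taken
ADD R1, 14 → R1=27+14=41
ADD R1, 9 → R1=41+9=50
ADD R2, 3 → R2=6+3=9
CMP R2, 15  (cmp 9,15)
JLT start: taken
ADD R1, 14 → R1=50+14=64
ADD R1, 9 → R1=64+9=73
ADD R2, 3 → R2=9+3=12
CMP R2, 15  (cmp 12,15)
JLT start: taken
ADD R1, 14 → R1=73+14=87
ADD R1, 9 → R1=87+9=96
ADD R2, 3 → R2=12+3=15
CMP R2, 15  (cmp 15,15)
JLT start: not taken
ADD R1, 8 → R1=96+8=104
halt.
Total executed instructions: 24.

24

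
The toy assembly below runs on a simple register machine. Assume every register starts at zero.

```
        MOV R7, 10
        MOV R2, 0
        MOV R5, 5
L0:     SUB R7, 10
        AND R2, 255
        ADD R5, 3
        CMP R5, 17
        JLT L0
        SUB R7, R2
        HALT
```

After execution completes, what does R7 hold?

MOV R7, 10 → R7=10
MOV R2, 0 → R2=0
MOV R5, 5 → R5=5
SUB R7, 10 → R7=10-10=0
AND R2, 255 → R2=0&255=0
ADD R5, 3 → R5=5+3=8
CMP R5, 17  (cmp 8,17)
JLT L0: taken
SUB R7, 10 → R7=0-10=-10
AND R2, 255 → R2=0&255=0
ADD R5, 3 → R5=8+3=11
CMP R5, 17  (cmp 11,17)
JLT L0: taken
SUB R7, 10 → R7=(-10)-10=-20
AND R2, 255 → R2=0&255=0
ADD R5, 3 → R5=11+3=14
CMP R5, 17  (cmp 14,17)
JLT L0: taken
SUB R7, 10 → R7=(-20)-10=-30
AND R2, 255 → R2=0&255=0
ADD R5, 3 → R5=14+3=17
CMP R5, 17  (cmp 17,17)
JLT L0: not taken
SUB R7, R2 → R7=(-30)-0=-30
halt.

-30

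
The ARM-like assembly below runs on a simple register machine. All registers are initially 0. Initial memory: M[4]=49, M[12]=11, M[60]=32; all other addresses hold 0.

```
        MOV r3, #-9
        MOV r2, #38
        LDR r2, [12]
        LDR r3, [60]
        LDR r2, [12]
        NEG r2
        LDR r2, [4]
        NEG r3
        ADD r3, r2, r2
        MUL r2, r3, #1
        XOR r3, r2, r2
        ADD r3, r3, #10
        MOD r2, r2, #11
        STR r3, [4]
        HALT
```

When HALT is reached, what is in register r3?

r3=-9
r2=38
r2=M[12]=11
r3=M[60]=32
r2=M[12]=11
r2=-(11)=-11
r2=M[4]=49
r3=-(32)=-32
r3=49+49=98
r2=98*1=98
r3=98^98=0
r3=0+10=10
r2=98%11=10
STR r3, [4] → M[4]=10
halt.

10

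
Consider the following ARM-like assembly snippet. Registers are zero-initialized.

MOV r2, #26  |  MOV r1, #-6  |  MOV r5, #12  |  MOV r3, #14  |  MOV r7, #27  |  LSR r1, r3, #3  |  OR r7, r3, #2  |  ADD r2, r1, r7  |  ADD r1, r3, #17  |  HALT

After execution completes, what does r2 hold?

after MOV r2, #26: r2=26
after MOV r1, #-6: r1=-6
after MOV r5, #12: r5=12
after MOV r3, #14: r3=14
after MOV r7, #27: r7=27
after LSR r1, r3, #3: r1=14>>3=1
after OR r7, r3, #2: r7=14|2=14
after ADD r2, r1, r7: r2=1+14=15
after ADD r1, r3, #17: r1=14+17=31
halt.

15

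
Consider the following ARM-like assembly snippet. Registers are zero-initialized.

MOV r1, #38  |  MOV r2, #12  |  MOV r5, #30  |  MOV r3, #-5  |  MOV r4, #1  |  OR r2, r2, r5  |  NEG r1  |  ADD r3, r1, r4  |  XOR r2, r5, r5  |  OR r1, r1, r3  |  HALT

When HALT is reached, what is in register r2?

MOV r1, #38 → r1=38
MOV r2, #12 → r2=12
MOV r5, #30 → r5=30
MOV r3, #-5 → r3=-5
MOV r4, #1 → r4=1
OR r2, r2, r5 → r2=12|30=30
NEG r1 → r1=-(38)=-38
ADD r3, r1, r4 → r3=(-38)+1=-37
XOR r2, r5, r5 → r2=30^30=0
OR r1, r1, r3 → r1=(-38)|(-37)=-37
halt.

0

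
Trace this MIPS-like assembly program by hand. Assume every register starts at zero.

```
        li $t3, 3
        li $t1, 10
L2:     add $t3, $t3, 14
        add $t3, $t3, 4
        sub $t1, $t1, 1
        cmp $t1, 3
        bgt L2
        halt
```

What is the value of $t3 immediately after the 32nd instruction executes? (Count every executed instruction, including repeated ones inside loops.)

after li $t3, 3: $t3=3
after li $t1, 10: $t1=10
after add $t3, $t3, 14: $t3=3+14=17
after add $t3, $t3, 4: $t3=17+4=21
after sub $t1, $t1, 1: $t1=10-1=9
cmp $t1, 3  (cmp 9,3)
bgt L2: taken
after add $t3, $t3, 14: $t3=21+14=35
after add $t3, $t3, 4: $t3=35+4=39
after sub $t1, $t1, 1: $t1=9-1=8
cmp $t1, 3  (cmp 8,3)
bgt L2: taken
after add $t3, $t3, 14: $t3=39+14=53
after add $t3, $t3, 4: $t3=53+4=57
after sub $t1, $t1, 1: $t1=8-1=7
cmp $t1, 3  (cmp 7,3)
bgt L2: taken
after add $t3, $t3, 14: $t3=57+14=71
after add $t3, $t3, 4: $t3=71+4=75
after sub $t1, $t1, 1: $t1=7-1=6
cmp $t1, 3  (cmp 6,3)
bgt L2: taken
after add $t3, $t3, 14: $t3=75+14=89
after add $t3, $t3, 4: $t3=89+4=93
after sub $t1, $t1, 1: $t1=6-1=5
cmp $t1, 3  (cmp 5,3)
bgt L2: taken
after add $t3, $t3, 14: $t3=93+14=107
after add $t3, $t3, 4: $t3=107+4=111
after sub $t1, $t1, 1: $t1=5-1=4
cmp $t1, 3  (cmp 4,3)
bgt L2: taken
After step 32: $t3 = 111.

111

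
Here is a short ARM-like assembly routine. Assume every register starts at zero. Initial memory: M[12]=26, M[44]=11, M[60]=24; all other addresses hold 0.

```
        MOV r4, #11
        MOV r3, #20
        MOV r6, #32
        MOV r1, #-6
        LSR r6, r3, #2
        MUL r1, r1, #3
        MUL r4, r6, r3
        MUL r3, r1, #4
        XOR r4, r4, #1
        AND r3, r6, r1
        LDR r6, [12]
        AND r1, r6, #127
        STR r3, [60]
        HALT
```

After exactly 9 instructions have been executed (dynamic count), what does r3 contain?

-72

r4=11
r3=20
r6=32
r1=-6
r6=20>>2=5
r1=(-6)*3=-18
r4=5*20=100
r3=(-18)*4=-72
r4=100^1=101
After step 9: r3 = -72.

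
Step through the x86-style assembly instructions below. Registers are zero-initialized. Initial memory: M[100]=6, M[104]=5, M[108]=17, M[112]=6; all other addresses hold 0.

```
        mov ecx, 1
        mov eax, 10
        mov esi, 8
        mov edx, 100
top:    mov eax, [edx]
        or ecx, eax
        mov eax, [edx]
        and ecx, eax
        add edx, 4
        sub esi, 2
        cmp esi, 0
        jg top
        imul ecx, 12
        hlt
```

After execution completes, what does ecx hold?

72

after mov ecx, 1: ecx=1
after mov eax, 10: eax=10
after mov esi, 8: esi=8
after mov edx, 100: edx=100
after mov eax, [edx]: eax=M[100]=6
after or ecx, eax: ecx=1|6=7
after mov eax, [edx]: eax=M[100]=6
after and ecx, eax: ecx=7&6=6
after add edx, 4: edx=100+4=104
after sub esi, 2: esi=8-2=6
cmp esi, 0  (cmp 6,0)
jg top: taken
after mov eax, [edx]: eax=M[104]=5
after or ecx, eax: ecx=6|5=7
after mov eax, [edx]: eax=M[104]=5
after and ecx, eax: ecx=7&5=5
after add edx, 4: edx=104+4=108
after sub esi, 2: esi=6-2=4
cmp esi, 0  (cmp 4,0)
jg top: taken
after mov eax, [edx]: eax=M[108]=17
after or ecx, eax: ecx=5|17=21
after mov eax, [edx]: eax=M[108]=17
after and ecx, eax: ecx=21&17=17
after add edx, 4: edx=108+4=112
after sub esi, 2: esi=4-2=2
cmp esi, 0  (cmp 2,0)
jg top: taken
after mov eax, [edx]: eax=M[112]=6
after or ecx, eax: ecx=17|6=23
after mov eax, [edx]: eax=M[112]=6
after and ecx, eax: ecx=23&6=6
after add edx, 4: edx=112+4=116
after sub esi, 2: esi=2-2=0
cmp esi, 0  (cmp 0,0)
jg top: not taken
after imul ecx, 12: ecx=6*12=72
halt.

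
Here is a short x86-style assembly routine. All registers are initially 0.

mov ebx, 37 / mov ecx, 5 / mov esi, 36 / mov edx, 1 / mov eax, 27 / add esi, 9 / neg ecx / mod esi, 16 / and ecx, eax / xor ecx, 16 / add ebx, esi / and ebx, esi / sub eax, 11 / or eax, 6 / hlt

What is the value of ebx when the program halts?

ebx=37
ecx=5
esi=36
edx=1
eax=27
esi=36+9=45
ecx=-(5)=-5
esi=45%16=13
ecx=(-5)&27=27
ecx=27^16=11
ebx=37+13=50
ebx=50&13=0
eax=27-11=16
eax=16|6=22
halt.

0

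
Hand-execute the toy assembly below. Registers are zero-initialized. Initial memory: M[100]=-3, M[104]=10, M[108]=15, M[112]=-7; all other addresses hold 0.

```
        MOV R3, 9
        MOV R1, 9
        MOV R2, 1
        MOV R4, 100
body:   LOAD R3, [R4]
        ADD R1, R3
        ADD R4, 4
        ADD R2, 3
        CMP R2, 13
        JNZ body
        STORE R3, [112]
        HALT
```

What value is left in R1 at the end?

after MOV R3, 9: R3=9
after MOV R1, 9: R1=9
after MOV R2, 1: R2=1
after MOV R4, 100: R4=100
after LOAD R3, [R4]: R3=M[100]=-3
after ADD R1, R3: R1=9+(-3)=6
after ADD R4, 4: R4=100+4=104
after ADD R2, 3: R2=1+3=4
CMP R2, 13  (cmp 4,13)
JNZ body: taken
after LOAD R3, [R4]: R3=M[104]=10
after ADD R1, R3: R1=6+10=16
after ADD R4, 4: R4=104+4=108
after ADD R2, 3: R2=4+3=7
CMP R2, 13  (cmp 7,13)
JNZ body: taken
after LOAD R3, [R4]: R3=M[108]=15
after ADD R1, R3: R1=16+15=31
after ADD R4, 4: R4=108+4=112
after ADD R2, 3: R2=7+3=10
CMP R2, 13  (cmp 10,13)
JNZ body: taken
after LOAD R3, [R4]: R3=M[112]=-7
after ADD R1, R3: R1=31+(-7)=24
after ADD R4, 4: R4=112+4=116
after ADD R2, 3: R2=10+3=13
CMP R2, 13  (cmp 13,13)
JNZ body: not taken
STORE R3, [112] → M[112]=-7
halt.

24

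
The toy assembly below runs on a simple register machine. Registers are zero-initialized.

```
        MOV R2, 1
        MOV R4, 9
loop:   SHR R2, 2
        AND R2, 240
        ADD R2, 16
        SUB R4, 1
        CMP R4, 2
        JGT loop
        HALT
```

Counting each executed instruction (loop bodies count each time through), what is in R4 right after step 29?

5

after MOV R2, 1: R2=1
after MOV R4, 9: R4=9
after SHR R2, 2: R2=1>>2=0
after AND R2, 240: R2=0&240=0
after ADD R2, 16: R2=0+16=16
after SUB R4, 1: R4=9-1=8
CMP R4, 2  (cmp 8,2)
JGT loop: taken
after SHR R2, 2: R2=16>>2=4
after AND R2, 240: R2=4&240=0
after ADD R2, 16: R2=0+16=16
after SUB R4, 1: R4=8-1=7
CMP R4, 2  (cmp 7,2)
JGT loop: taken
after SHR R2, 2: R2=16>>2=4
after AND R2, 240: R2=4&240=0
after ADD R2, 16: R2=0+16=16
after SUB R4, 1: R4=7-1=6
CMP R4, 2  (cmp 6,2)
JGT loop: taken
after SHR R2, 2: R2=16>>2=4
after AND R2, 240: R2=4&240=0
after ADD R2, 16: R2=0+16=16
after SUB R4, 1: R4=6-1=5
CMP R4, 2  (cmp 5,2)
JGT loop: taken
after SHR R2, 2: R2=16>>2=4
after AND R2, 240: R2=4&240=0
after ADD R2, 16: R2=0+16=16
After step 29: R4 = 5.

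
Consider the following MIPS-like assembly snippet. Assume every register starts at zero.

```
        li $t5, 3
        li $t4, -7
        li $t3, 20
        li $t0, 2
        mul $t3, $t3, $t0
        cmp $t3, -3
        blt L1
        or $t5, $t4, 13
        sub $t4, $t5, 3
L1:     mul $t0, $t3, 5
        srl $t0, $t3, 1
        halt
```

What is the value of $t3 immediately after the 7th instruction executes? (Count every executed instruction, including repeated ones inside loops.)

40

$t5=3
$t4=-7
$t3=20
$t0=2
$t3=20*2=40
cmp $t3, -3  (cmp 40,-3)
blt L1: not taken
After step 7: $t3 = 40.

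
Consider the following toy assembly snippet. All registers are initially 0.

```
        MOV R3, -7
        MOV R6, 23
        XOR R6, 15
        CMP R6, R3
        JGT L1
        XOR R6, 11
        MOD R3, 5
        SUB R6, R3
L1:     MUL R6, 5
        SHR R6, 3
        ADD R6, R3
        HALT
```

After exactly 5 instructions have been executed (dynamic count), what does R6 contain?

24

MOV R3, -7 → R3=-7
MOV R6, 23 → R6=23
XOR R6, 15 → R6=23^15=24
CMP R6, R3  (cmp 24,-7)
JGT L1: taken
After step 5: R6 = 24.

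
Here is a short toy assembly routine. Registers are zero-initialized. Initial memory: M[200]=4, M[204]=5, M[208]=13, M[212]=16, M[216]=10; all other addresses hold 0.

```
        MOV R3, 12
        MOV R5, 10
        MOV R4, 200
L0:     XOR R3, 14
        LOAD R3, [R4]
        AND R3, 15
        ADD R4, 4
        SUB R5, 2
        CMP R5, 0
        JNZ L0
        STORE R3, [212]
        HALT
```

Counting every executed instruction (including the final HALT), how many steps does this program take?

R3=12
R5=10
R4=200
R3=12^14=2
R3=M[200]=4
R3=4&15=4
R4=200+4=204
R5=10-2=8
CMP R5, 0  (cmp 8,0)
JNZ L0: taken
R3=4^14=10
R3=M[204]=5
R3=5&15=5
R4=204+4=208
R5=8-2=6
CMP R5, 0  (cmp 6,0)
JNZ L0: taken
R3=5^14=11
R3=M[208]=13
R3=13&15=13
R4=208+4=212
R5=6-2=4
CMP R5, 0  (cmp 4,0)
JNZ L0: taken
R3=13^14=3
R3=M[212]=16
R3=16&15=0
R4=212+4=216
R5=4-2=2
CMP R5, 0  (cmp 2,0)
JNZ L0: taken
R3=0^14=14
R3=M[216]=10
R3=10&15=10
R4=216+4=220
R5=2-2=0
CMP R5, 0  (cmp 0,0)
JNZ L0: not taken
STORE R3, [212] → M[212]=10
halt.
Total executed instructions: 40.

40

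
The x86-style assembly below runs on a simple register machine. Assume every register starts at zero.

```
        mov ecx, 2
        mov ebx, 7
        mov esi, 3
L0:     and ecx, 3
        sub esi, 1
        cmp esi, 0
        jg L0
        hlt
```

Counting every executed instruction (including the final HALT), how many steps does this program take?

16

mov ecx, 2 → ecx=2
mov ebx, 7 → ebx=7
mov esi, 3 → esi=3
and ecx, 3 → ecx=2&3=2
sub esi, 1 → esi=3-1=2
cmp esi, 0  (cmp 2,0)
jg L0: taken
and ecx, 3 → ecx=2&3=2
sub esi, 1 → esi=2-1=1
cmp esi, 0  (cmp 1,0)
jg L0: taken
and ecx, 3 → ecx=2&3=2
sub esi, 1 → esi=1-1=0
cmp esi, 0  (cmp 0,0)
jg L0: not taken
halt.
Total executed instructions: 16.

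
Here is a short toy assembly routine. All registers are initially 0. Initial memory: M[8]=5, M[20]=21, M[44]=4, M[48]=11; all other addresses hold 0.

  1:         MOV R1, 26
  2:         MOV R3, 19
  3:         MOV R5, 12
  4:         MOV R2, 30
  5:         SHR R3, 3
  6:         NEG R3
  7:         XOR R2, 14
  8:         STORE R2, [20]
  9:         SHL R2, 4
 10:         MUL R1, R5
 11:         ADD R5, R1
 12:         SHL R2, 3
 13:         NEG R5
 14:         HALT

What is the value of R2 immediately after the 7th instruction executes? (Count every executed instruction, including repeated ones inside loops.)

MOV R1, 26 → R1=26
MOV R3, 19 → R3=19
MOV R5, 12 → R5=12
MOV R2, 30 → R2=30
SHR R3, 3 → R3=19>>3=2
NEG R3 → R3=-(2)=-2
XOR R2, 14 → R2=30^14=16
After step 7: R2 = 16.

16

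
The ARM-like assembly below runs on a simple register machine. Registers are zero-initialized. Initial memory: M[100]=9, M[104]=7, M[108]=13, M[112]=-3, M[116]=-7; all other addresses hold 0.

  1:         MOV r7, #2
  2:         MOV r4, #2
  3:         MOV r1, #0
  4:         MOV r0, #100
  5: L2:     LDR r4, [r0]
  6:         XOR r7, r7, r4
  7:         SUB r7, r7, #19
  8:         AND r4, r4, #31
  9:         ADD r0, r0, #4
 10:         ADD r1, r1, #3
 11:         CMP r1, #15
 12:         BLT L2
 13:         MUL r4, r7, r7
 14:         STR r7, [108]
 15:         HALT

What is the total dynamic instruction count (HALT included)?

47

after MOV r7, #2: r7=2
after MOV r4, #2: r4=2
after MOV r1, #0: r1=0
after MOV r0, #100: r0=100
after LDR r4, [r0]: r4=M[100]=9
after XOR r7, r7, r4: r7=2^9=11
after SUB r7, r7, #19: r7=11-19=-8
after AND r4, r4, #31: r4=9&31=9
after ADD r0, r0, #4: r0=100+4=104
after ADD r1, r1, #3: r1=0+3=3
CMP r1, #15  (cmp 3,15)
BLT L2: taken
after LDR r4, [r0]: r4=M[104]=7
after XOR r7, r7, r4: r7=(-8)^7=-1
after SUB r7, r7, #19: r7=(-1)-19=-20
after AND r4, r4, #31: r4=7&31=7
after ADD r0, r0, #4: r0=104+4=108
after ADD r1, r1, #3: r1=3+3=6
CMP r1, #15  (cmp 6,15)
BLT L2: taken
after LDR r4, [r0]: r4=M[108]=13
after XOR r7, r7, r4: r7=(-20)^13=-31
after SUB r7, r7, #19: r7=(-31)-19=-50
after AND r4, r4, #31: r4=13&31=13
after ADD r0, r0, #4: r0=108+4=112
after ADD r1, r1, #3: r1=6+3=9
CMP r1, #15  (cmp 9,15)
BLT L2: taken
after LDR r4, [r0]: r4=M[112]=-3
after XOR r7, r7, r4: r7=(-50)^(-3)=51
after SUB r7, r7, #19: r7=51-19=32
after AND r4, r4, #31: r4=(-3)&31=29
after ADD r0, r0, #4: r0=112+4=116
after ADD r1, r1, #3: r1=9+3=12
CMP r1, #15  (cmp 12,15)
BLT L2: taken
after LDR r4, [r0]: r4=M[116]=-7
after XOR r7, r7, r4: r7=32^(-7)=-39
after SUB r7, r7, #19: r7=(-39)-19=-58
after AND r4, r4, #31: r4=(-7)&31=25
after ADD r0, r0, #4: r0=116+4=120
after ADD r1, r1, #3: r1=12+3=15
CMP r1, #15  (cmp 15,15)
BLT L2: not taken
after MUL r4, r7, r7: r4=(-58)*(-58)=3364
STR r7, [108] → M[108]=-58
halt.
Total executed instructions: 47.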